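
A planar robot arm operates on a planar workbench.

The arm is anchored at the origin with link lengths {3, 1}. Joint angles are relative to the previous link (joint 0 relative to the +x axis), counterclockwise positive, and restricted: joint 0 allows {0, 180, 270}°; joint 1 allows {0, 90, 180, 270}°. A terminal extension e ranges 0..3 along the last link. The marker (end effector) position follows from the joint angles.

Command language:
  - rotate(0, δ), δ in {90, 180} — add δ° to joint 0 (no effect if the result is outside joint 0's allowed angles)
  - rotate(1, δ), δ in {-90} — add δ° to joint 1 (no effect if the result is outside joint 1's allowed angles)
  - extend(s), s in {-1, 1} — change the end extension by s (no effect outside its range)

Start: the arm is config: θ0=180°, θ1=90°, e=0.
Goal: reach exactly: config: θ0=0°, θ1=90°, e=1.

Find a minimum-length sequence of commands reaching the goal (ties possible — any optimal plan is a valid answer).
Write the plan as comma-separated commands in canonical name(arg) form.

from: config: θ0=180°, θ1=90°, e=0
step 1 (rotate(0, 180)): config: θ0=0°, θ1=90°, e=0
step 2 (extend(1)): config: θ0=0°, θ1=90°, e=1
shorter routes all fall short; 2 is best.

rotate(0, 180), extend(1)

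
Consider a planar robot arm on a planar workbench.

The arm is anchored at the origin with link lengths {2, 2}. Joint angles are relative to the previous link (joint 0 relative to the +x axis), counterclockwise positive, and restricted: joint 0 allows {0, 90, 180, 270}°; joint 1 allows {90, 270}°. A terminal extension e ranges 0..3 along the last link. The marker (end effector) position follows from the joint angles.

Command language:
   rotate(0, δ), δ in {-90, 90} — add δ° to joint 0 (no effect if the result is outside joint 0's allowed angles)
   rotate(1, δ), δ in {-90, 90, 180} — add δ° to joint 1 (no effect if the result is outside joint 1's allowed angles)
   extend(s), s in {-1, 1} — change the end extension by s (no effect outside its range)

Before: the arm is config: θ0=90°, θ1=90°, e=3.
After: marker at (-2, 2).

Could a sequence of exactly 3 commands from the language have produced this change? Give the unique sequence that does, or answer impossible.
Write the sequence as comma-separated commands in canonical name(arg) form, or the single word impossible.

from: config: θ0=90°, θ1=90°, e=3
1. extend(-1) → config: θ0=90°, θ1=90°, e=2
2. extend(-1) → config: θ0=90°, θ1=90°, e=1
3. extend(-1) → config: θ0=90°, θ1=90°, e=0
no rival 3-sequence matches.

extend(-1), extend(-1), extend(-1)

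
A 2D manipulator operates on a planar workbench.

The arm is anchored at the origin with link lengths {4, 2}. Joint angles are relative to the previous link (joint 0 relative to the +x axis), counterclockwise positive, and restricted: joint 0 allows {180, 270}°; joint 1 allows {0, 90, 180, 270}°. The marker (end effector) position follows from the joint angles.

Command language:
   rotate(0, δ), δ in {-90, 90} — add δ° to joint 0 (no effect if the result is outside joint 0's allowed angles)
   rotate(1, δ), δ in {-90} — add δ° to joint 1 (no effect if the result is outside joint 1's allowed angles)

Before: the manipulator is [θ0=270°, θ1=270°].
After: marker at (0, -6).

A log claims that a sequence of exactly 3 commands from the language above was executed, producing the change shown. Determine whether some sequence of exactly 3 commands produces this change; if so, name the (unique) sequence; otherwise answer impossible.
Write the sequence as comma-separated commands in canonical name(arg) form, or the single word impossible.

initial: [θ0=270°, θ1=270°]
1. rotate(1, -90) → [θ0=270°, θ1=180°]
2. rotate(1, -90) → [θ0=270°, θ1=90°]
3. rotate(1, -90) → [θ0=270°, θ1=0°]
no other 3-command option fits: unique.

rotate(1, -90), rotate(1, -90), rotate(1, -90)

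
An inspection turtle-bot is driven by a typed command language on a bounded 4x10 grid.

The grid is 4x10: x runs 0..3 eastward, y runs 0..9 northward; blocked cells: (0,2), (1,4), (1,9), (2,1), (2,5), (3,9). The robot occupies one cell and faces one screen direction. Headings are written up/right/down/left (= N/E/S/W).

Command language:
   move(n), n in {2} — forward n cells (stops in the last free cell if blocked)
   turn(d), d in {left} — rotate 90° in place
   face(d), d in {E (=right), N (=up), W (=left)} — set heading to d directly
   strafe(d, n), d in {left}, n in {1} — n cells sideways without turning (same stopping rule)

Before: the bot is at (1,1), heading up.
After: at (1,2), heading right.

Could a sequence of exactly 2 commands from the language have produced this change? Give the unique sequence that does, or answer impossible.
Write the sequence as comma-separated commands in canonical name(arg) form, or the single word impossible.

key: position moved to (1,2) AND the heading swung to E — translation plus rotation needed
initial: at (1,1), heading up
1. face(E) → at (1,1), heading right
2. strafe(left, 1) → at (1,2), heading right
all 36 alternatives checked — unique.

face(E), strafe(left, 1)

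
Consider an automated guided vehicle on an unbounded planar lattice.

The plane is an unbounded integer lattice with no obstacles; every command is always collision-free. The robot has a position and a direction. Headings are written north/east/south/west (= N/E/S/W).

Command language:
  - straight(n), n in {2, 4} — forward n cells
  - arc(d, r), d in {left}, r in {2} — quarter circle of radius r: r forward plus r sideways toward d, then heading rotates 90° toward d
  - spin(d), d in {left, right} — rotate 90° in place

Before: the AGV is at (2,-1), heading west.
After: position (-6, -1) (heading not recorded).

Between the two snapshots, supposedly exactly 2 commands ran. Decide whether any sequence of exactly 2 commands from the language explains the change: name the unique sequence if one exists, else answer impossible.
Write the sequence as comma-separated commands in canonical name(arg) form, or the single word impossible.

straight(4), straight(4)

t0: at (2,-1), heading west
1. straight(4) → at (-2,-1), heading west
2. straight(4) → at (-6,-1), heading west
uniquely the one of 25 2-step routes that fits.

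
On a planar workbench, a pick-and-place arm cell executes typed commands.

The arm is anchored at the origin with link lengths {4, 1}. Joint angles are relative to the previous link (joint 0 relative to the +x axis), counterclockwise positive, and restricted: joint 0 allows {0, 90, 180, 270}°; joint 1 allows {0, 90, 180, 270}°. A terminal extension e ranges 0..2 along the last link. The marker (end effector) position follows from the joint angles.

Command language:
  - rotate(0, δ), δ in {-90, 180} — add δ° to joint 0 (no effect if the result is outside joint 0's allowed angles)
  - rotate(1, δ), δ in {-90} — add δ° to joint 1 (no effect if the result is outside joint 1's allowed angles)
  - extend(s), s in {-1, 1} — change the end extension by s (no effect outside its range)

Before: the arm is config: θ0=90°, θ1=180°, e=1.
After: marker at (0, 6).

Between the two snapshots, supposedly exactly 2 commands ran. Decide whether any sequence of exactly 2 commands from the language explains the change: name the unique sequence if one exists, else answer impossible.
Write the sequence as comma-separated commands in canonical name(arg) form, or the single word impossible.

rotate(1, -90), rotate(1, -90)

t0: config: θ0=90°, θ1=180°, e=1
1. rotate(1, -90) → config: θ0=90°, θ1=90°, e=1
2. rotate(1, -90) → config: θ0=90°, θ1=0°, e=1
no other 2-command option fits: unique.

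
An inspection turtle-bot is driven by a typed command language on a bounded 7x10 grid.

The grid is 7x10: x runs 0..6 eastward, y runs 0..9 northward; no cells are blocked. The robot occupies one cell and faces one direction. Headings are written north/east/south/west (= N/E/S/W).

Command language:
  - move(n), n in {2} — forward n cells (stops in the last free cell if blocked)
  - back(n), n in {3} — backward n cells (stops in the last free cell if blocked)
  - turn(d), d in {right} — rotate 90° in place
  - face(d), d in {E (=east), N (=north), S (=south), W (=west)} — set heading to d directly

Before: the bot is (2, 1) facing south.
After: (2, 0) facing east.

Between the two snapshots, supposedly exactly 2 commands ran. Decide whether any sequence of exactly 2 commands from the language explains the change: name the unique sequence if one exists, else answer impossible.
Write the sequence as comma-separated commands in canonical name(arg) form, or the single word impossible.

key: order matters: swapping move(2) and face(E) lands elsewhere
t0: (2, 1) facing south
[1] after move(2): (2, 0) facing south
[2] after face(E): (2, 0) facing east
all 49 alternatives checked — unique.

move(2), face(E)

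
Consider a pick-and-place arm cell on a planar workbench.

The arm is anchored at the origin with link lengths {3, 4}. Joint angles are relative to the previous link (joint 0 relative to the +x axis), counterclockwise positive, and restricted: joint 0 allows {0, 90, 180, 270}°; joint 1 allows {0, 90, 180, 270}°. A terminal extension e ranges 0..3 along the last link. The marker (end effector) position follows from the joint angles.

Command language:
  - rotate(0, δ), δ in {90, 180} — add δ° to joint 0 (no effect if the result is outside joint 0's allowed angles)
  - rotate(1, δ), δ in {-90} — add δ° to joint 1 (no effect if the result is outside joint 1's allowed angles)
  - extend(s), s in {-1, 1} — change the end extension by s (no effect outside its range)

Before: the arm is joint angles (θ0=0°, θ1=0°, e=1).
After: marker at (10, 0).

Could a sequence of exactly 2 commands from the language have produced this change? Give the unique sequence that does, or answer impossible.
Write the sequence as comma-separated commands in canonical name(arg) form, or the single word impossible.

extend(1), extend(1)

start: joint angles (θ0=0°, θ1=0°, e=1)
step 1 (extend(1)): joint angles (θ0=0°, θ1=0°, e=2)
step 2 (extend(1)): joint angles (θ0=0°, θ1=0°, e=3)
no other 2-command option fits: unique.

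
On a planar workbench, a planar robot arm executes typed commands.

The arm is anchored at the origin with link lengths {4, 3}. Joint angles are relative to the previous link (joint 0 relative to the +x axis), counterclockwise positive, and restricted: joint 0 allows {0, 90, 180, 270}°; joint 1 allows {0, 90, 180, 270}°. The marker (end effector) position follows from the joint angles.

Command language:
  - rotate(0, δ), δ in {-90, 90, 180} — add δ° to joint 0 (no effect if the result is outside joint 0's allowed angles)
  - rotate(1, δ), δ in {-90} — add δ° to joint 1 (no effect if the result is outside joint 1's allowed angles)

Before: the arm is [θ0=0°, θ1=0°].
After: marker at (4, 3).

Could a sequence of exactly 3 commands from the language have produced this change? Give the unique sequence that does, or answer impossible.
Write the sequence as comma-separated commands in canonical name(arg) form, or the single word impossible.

rotate(1, -90), rotate(1, -90), rotate(1, -90)

from: [θ0=0°, θ1=0°]
t=1 rotate(1, -90) ⇒ [θ0=0°, θ1=270°]
t=2 rotate(1, -90) ⇒ [θ0=0°, θ1=180°]
t=3 rotate(1, -90) ⇒ [θ0=0°, θ1=90°]
uniquely the one of 64 3-step routes that fits.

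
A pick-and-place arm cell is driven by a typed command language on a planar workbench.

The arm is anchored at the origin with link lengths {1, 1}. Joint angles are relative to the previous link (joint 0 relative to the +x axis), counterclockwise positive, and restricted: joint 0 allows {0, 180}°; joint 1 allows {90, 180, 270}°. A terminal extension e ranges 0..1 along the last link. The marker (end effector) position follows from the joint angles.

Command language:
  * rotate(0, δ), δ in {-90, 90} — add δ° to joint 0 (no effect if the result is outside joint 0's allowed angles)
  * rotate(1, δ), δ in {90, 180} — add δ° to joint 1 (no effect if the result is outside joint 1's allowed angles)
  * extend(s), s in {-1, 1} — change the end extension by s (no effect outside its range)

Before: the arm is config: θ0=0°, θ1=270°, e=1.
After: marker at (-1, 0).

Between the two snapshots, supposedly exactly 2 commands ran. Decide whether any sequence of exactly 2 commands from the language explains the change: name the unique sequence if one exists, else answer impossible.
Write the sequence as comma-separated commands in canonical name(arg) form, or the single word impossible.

key: order matters: swapping rotate(1, 180) and rotate(1, 90) lands elsewhere
start: config: θ0=0°, θ1=270°, e=1
[1] after rotate(1, 180): config: θ0=0°, θ1=90°, e=1
[2] after rotate(1, 90): config: θ0=0°, θ1=180°, e=1
all 36 alternatives checked — unique.

rotate(1, 180), rotate(1, 90)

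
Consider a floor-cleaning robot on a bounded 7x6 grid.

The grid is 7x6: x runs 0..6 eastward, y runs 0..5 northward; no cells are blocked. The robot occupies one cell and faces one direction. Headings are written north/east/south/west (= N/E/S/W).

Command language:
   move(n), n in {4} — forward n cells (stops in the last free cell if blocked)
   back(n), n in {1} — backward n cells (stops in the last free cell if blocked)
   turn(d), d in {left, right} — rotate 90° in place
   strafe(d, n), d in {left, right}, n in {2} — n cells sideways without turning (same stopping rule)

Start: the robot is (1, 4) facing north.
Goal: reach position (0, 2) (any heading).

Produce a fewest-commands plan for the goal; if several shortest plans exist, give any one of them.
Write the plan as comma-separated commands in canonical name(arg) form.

strafe(left, 2), turn(left), strafe(left, 2)

t0: (1, 4) facing north
t=1 strafe(left, 2) ⇒ (0, 4) facing north
t=2 turn(left) ⇒ (0, 4) facing west
t=3 strafe(left, 2) ⇒ (0, 2) facing west
shorter routes all fall short; 3 is best.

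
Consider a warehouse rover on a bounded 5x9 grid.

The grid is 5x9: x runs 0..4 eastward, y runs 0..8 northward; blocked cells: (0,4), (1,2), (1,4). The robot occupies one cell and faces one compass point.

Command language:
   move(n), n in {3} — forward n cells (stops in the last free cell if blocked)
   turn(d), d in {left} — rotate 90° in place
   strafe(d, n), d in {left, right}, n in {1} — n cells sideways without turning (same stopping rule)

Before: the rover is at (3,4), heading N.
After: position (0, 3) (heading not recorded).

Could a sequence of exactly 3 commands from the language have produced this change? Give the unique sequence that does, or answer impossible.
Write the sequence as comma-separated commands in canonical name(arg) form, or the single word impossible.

key: order matters: swapping turn(left) and move(3) lands elsewhere
start: at (3,4), heading N
[1] after turn(left): at (3,4), heading W
[2] after strafe(left, 1): at (3,3), heading W
[3] after move(3): at (0,3), heading W
all 64 alternatives checked — unique.

turn(left), strafe(left, 1), move(3)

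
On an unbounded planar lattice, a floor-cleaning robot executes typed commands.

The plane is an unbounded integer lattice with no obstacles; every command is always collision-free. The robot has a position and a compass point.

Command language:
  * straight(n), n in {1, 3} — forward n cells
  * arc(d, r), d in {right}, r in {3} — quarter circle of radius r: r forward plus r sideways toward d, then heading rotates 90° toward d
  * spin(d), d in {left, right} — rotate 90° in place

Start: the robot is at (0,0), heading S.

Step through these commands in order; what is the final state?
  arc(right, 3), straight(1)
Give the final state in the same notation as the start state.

at (-4,-3), heading W

begin: at (0,0), heading S
t=1 arc(right, 3) ⇒ at (-3,-3), heading W
t=2 straight(1) ⇒ at (-4,-3), heading W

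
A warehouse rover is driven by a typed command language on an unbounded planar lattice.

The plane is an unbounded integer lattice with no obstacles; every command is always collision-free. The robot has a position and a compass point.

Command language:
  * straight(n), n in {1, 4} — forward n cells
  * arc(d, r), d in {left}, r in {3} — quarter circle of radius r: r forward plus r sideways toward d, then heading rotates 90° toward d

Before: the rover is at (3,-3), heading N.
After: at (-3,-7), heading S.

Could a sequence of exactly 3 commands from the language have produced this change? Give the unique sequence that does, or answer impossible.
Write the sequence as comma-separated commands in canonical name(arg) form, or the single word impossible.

arc(left, 3), arc(left, 3), straight(4)

key: order matters: swapping arc(left, 3) and straight(4) lands elsewhere
begin: at (3,-3), heading N
t=1 arc(left, 3) ⇒ at (0,0), heading W
t=2 arc(left, 3) ⇒ at (-3,-3), heading S
t=3 straight(4) ⇒ at (-3,-7), heading S
no other 3-command option fits: unique.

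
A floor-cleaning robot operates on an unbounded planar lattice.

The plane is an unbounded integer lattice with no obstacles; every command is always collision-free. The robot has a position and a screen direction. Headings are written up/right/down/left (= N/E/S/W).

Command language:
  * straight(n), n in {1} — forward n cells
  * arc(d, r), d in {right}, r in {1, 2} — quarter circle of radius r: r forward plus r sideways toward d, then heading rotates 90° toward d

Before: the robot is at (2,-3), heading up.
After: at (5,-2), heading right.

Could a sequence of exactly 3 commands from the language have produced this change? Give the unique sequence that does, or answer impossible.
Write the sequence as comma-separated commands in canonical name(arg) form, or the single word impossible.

key: position moved to (5,-2) AND the heading swung to E — translation plus rotation needed
t0: at (2,-3), heading up
[1] after arc(right, 1): at (3,-2), heading right
[2] after straight(1): at (4,-2), heading right
[3] after straight(1): at (5,-2), heading right
no other 3-command option fits: unique.

arc(right, 1), straight(1), straight(1)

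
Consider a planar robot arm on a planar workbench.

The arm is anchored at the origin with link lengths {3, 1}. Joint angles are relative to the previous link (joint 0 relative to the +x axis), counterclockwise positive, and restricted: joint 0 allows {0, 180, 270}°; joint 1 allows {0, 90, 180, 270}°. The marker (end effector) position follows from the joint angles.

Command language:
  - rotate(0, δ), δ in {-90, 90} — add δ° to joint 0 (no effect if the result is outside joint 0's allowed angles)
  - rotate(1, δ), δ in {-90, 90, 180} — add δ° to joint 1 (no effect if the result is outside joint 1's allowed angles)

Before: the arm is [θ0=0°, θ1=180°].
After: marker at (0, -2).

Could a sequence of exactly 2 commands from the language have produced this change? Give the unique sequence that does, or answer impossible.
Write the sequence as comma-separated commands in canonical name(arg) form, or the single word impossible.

key: running rotate(0, -90) before rotate(0, 90) would end elsewhere — order is forced
start: [θ0=0°, θ1=180°]
1. rotate(0, 90) → [θ0=0°, θ1=180°]
2. rotate(0, -90) → [θ0=270°, θ1=180°]
all 25 alternatives checked — unique.

rotate(0, 90), rotate(0, -90)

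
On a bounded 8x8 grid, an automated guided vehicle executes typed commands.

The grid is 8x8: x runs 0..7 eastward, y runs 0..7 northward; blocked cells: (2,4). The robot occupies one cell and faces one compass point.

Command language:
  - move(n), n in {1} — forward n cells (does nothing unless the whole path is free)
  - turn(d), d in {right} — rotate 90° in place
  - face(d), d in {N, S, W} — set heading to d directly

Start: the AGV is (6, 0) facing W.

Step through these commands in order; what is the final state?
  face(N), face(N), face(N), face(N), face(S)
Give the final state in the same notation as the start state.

initial: (6, 0) facing W
step 1 (face(N)): (6, 0) facing N
step 2 (face(N)): (6, 0) facing N
step 3 (face(N)): (6, 0) facing N
step 4 (face(N)): (6, 0) facing N
step 5 (face(S)): (6, 0) facing S

(6, 0) facing S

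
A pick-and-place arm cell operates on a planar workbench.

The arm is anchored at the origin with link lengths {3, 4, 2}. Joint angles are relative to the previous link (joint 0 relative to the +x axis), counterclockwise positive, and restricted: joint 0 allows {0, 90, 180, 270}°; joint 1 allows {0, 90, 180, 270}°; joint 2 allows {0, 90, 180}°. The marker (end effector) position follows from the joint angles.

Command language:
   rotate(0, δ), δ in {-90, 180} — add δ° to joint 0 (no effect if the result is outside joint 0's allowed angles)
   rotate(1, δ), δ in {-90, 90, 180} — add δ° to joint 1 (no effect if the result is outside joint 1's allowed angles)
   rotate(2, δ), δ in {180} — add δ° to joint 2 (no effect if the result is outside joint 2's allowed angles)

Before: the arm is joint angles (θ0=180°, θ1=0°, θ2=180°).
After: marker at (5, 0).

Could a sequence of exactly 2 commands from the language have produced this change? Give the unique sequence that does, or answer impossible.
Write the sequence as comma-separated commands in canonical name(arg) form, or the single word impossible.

rotate(0, -90), rotate(0, -90)

begin: joint angles (θ0=180°, θ1=0°, θ2=180°)
1. rotate(0, -90) → joint angles (θ0=90°, θ1=0°, θ2=180°)
2. rotate(0, -90) → joint angles (θ0=0°, θ1=0°, θ2=180°)
all 36 alternatives checked — unique.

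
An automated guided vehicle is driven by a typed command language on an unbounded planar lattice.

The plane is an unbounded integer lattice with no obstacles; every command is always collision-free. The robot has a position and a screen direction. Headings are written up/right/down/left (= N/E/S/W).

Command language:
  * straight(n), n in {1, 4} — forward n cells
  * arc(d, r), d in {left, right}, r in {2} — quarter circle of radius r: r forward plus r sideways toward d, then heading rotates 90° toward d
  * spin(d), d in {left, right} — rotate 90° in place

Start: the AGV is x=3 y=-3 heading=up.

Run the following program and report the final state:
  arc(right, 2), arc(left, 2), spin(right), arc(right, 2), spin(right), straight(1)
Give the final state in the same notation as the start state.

from: x=3 y=-3 heading=up
1. arc(right, 2) → x=5 y=-1 heading=right
2. arc(left, 2) → x=7 y=1 heading=up
3. spin(right) → x=7 y=1 heading=right
4. arc(right, 2) → x=9 y=-1 heading=down
5. spin(right) → x=9 y=-1 heading=left
6. straight(1) → x=8 y=-1 heading=left

x=8 y=-1 heading=left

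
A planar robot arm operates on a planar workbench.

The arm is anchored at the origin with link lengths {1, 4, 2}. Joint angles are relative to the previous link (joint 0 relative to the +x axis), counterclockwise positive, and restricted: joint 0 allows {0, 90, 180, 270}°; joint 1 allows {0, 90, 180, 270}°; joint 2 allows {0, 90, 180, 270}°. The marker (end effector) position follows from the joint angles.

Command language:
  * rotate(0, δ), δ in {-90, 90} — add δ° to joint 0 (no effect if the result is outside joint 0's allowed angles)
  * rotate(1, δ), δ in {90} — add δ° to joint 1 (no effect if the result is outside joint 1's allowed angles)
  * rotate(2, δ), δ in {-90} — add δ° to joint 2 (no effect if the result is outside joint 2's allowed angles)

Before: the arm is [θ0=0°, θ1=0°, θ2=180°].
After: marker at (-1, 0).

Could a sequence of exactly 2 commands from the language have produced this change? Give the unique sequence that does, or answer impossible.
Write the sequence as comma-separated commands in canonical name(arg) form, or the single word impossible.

begin: [θ0=0°, θ1=0°, θ2=180°]
t=1 rotate(1, 90) ⇒ [θ0=0°, θ1=90°, θ2=180°]
t=2 rotate(1, 90) ⇒ [θ0=0°, θ1=180°, θ2=180°]
no other 2-command option fits: unique.

rotate(1, 90), rotate(1, 90)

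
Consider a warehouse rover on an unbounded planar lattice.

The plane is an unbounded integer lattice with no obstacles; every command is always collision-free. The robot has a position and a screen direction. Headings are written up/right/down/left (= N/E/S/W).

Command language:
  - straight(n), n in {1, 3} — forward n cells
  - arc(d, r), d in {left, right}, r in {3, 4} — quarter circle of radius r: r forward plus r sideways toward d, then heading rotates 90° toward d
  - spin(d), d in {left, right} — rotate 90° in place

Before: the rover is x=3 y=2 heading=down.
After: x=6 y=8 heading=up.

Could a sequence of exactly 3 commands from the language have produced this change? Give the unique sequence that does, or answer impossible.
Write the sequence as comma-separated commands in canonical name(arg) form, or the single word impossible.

key: order matters: swapping spin(left) and straight(3) lands elsewhere
initial: x=3 y=2 heading=down
[1] after spin(left): x=3 y=2 heading=right
[2] after arc(left, 3): x=6 y=5 heading=up
[3] after straight(3): x=6 y=8 heading=up
uniquely the one of 512 3-step routes that fits.

spin(left), arc(left, 3), straight(3)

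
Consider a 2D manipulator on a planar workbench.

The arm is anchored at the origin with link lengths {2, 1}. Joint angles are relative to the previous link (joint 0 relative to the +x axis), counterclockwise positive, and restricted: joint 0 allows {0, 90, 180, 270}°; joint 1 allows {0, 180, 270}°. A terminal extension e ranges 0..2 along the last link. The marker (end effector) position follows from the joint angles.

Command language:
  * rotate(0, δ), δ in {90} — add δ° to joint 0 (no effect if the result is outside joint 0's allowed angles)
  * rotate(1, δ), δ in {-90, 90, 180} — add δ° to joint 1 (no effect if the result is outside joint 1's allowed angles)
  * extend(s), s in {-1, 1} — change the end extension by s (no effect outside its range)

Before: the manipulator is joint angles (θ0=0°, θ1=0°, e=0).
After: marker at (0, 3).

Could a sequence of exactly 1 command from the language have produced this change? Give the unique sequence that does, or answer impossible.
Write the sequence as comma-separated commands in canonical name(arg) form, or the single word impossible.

rotate(0, 90)

begin: joint angles (θ0=0°, θ1=0°, e=0)
1. rotate(0, 90) → joint angles (θ0=90°, θ1=0°, e=0)
all 6 alternatives checked — unique.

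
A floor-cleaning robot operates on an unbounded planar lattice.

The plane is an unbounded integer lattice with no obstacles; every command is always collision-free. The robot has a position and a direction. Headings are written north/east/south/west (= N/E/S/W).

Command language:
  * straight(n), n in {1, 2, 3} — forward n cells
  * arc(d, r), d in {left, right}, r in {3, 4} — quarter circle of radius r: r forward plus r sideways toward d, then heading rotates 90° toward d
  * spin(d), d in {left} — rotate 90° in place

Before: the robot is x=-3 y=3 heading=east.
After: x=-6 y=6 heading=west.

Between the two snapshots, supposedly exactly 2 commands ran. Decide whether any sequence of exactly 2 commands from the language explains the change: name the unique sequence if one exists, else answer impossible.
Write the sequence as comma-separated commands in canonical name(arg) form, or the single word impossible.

spin(left), arc(left, 3)

key: order matters: swapping spin(left) and arc(left, 3) lands elsewhere
begin: x=-3 y=3 heading=east
[1] after spin(left): x=-3 y=3 heading=north
[2] after arc(left, 3): x=-6 y=6 heading=west
uniquely the one of 64 2-step routes that fits.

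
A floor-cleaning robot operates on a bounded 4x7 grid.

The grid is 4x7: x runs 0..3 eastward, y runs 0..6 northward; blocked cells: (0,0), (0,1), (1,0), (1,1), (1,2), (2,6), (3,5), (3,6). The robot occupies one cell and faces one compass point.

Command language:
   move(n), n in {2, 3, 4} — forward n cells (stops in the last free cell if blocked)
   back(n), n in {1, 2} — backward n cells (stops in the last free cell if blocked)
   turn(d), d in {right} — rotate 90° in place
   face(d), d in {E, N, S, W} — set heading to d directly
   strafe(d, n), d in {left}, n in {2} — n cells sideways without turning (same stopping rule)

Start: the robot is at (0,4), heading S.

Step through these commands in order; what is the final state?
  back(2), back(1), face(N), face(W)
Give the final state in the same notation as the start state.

start: at (0,4), heading S
[1] after back(2): at (0,6), heading S
[2] after back(1): at (0,6), heading S
[3] after face(N): at (0,6), heading N
[4] after face(W): at (0,6), heading W

at (0,6), heading W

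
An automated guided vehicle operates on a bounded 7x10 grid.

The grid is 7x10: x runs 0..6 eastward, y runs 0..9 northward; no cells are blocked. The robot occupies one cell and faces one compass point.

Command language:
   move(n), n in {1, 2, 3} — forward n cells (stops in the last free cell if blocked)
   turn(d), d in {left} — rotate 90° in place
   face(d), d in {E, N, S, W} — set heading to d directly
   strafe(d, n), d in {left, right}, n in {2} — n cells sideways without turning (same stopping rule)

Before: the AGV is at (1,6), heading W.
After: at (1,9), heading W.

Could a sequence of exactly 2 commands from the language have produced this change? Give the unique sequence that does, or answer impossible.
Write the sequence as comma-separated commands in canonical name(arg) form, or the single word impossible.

strafe(right, 2), strafe(right, 2)

key: still facing W at the end — nothing in the sequence rotates
initial: at (1,6), heading W
t=1 strafe(right, 2) ⇒ at (1,8), heading W
t=2 strafe(right, 2) ⇒ at (1,9), heading W
uniquely the one of 100 2-step routes that fits.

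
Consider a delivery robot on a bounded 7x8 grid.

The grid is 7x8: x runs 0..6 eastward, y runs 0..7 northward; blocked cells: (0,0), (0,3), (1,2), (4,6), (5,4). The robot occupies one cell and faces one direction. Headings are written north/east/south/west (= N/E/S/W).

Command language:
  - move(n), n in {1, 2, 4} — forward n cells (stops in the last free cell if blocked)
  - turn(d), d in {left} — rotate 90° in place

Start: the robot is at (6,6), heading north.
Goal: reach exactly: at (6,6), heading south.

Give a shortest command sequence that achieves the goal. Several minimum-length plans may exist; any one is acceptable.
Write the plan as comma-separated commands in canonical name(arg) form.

initial: at (6,6), heading north
1. turn(left) → at (6,6), heading west
2. turn(left) → at (6,6), heading south
minimal: 2 command(s), checked below 2.

turn(left), turn(left)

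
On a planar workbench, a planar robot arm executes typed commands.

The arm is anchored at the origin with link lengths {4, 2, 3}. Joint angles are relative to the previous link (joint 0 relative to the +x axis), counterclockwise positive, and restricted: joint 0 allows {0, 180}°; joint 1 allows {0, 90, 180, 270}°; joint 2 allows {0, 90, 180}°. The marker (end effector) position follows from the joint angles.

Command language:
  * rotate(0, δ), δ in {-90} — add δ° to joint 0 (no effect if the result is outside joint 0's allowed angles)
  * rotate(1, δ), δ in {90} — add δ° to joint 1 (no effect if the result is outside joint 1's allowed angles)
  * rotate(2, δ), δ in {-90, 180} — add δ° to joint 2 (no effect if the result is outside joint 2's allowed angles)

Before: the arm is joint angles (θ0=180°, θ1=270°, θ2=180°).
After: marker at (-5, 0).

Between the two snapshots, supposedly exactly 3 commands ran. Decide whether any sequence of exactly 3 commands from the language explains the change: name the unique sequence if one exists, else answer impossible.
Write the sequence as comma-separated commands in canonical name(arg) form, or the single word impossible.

rotate(1, 90), rotate(1, 90), rotate(1, 90)

initial: joint angles (θ0=180°, θ1=270°, θ2=180°)
step 1 (rotate(1, 90)): joint angles (θ0=180°, θ1=0°, θ2=180°)
step 2 (rotate(1, 90)): joint angles (θ0=180°, θ1=90°, θ2=180°)
step 3 (rotate(1, 90)): joint angles (θ0=180°, θ1=180°, θ2=180°)
uniquely the one of 64 3-step routes that fits.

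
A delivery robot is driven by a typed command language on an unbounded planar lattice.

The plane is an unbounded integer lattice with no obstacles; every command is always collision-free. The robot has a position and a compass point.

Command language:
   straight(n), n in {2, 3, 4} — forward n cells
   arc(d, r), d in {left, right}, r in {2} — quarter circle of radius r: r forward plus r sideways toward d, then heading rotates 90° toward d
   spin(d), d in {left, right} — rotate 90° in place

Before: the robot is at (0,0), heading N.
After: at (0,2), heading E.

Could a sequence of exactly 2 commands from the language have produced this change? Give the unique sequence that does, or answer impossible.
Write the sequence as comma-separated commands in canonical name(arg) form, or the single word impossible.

key: cell and facing (now E) both changed — the 2 commands mix motion and turning
t0: at (0,0), heading N
1. straight(2) → at (0,2), heading N
2. spin(right) → at (0,2), heading E
no rival 2-sequence matches.

straight(2), spin(right)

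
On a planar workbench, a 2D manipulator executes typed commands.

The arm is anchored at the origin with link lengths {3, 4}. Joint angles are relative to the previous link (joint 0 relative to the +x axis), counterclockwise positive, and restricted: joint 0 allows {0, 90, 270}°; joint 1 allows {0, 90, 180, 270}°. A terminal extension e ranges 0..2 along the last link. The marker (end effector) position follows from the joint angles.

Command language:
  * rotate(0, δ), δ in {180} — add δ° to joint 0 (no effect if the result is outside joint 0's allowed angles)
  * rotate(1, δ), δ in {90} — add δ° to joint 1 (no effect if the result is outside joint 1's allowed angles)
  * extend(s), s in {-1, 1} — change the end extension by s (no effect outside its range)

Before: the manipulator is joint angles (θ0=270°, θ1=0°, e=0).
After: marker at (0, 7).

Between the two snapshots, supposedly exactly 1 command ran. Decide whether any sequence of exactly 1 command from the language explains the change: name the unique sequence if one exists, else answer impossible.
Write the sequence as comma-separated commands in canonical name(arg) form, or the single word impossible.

rotate(0, 180)

t0: joint angles (θ0=270°, θ1=0°, e=0)
t=1 rotate(0, 180) ⇒ joint angles (θ0=90°, θ1=0°, e=0)
no other 1-command option fits: unique.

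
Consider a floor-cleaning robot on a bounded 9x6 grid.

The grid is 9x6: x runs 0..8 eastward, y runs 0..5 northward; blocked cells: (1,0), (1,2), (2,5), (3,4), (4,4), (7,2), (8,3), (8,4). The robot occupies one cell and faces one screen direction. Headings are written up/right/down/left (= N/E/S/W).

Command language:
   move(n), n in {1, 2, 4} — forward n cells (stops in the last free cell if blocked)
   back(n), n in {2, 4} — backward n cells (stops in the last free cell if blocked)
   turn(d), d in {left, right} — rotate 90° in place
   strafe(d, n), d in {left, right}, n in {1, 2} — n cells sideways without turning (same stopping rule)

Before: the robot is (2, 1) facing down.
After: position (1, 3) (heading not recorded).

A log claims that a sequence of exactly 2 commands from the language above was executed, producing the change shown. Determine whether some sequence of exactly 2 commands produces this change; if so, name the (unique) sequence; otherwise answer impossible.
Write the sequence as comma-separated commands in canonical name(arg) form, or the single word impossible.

back(2), strafe(right, 1)

key: order matters: swapping back(2) and strafe(right, 1) lands elsewhere
initial: (2, 1) facing down
[1] after back(2): (2, 3) facing down
[2] after strafe(right, 1): (1, 3) facing down
all 121 alternatives checked — unique.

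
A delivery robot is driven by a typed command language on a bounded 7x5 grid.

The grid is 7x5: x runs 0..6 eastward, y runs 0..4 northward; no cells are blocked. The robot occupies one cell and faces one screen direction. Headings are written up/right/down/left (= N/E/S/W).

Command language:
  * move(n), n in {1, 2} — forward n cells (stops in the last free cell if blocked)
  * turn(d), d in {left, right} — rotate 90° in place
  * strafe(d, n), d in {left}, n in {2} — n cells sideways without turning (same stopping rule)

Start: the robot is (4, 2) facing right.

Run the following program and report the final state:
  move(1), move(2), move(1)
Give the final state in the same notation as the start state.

from: (4, 2) facing right
step 1 (move(1)): (5, 2) facing right
step 2 (move(2)): (6, 2) facing right
step 3 (move(1)): (6, 2) facing right

(6, 2) facing right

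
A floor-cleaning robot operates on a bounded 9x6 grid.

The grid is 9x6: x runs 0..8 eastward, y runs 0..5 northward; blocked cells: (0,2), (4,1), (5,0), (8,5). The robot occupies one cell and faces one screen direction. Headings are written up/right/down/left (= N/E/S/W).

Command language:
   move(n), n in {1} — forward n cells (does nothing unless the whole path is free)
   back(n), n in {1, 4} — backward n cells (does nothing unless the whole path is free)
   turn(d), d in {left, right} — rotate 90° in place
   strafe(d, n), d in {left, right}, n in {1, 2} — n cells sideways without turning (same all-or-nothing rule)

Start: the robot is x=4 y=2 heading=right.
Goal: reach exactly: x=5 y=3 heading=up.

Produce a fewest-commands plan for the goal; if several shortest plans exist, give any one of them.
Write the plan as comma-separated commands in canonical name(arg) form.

turn(left), strafe(right, 1), move(1)

start: x=4 y=2 heading=right
1. turn(left) → x=4 y=2 heading=up
2. strafe(right, 1) → x=5 y=2 heading=up
3. move(1) → x=5 y=3 heading=up
no 2-step plan works, so 3 is optimal.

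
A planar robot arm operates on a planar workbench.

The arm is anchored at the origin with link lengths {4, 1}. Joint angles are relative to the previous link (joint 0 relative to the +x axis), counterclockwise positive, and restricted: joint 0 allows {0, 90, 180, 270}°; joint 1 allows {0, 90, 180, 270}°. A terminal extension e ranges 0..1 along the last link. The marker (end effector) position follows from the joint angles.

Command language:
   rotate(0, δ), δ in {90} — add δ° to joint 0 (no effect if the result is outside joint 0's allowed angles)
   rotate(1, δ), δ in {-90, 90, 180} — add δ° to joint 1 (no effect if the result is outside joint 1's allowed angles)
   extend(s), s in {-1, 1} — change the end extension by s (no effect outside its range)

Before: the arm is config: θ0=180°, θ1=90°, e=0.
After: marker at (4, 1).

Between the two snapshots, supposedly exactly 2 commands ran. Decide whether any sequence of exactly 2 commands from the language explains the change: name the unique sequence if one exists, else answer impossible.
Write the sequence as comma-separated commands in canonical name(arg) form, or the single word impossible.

t0: config: θ0=180°, θ1=90°, e=0
step 1 (rotate(0, 90)): config: θ0=270°, θ1=90°, e=0
step 2 (rotate(0, 90)): config: θ0=0°, θ1=90°, e=0
uniquely the one of 36 2-step routes that fits.

rotate(0, 90), rotate(0, 90)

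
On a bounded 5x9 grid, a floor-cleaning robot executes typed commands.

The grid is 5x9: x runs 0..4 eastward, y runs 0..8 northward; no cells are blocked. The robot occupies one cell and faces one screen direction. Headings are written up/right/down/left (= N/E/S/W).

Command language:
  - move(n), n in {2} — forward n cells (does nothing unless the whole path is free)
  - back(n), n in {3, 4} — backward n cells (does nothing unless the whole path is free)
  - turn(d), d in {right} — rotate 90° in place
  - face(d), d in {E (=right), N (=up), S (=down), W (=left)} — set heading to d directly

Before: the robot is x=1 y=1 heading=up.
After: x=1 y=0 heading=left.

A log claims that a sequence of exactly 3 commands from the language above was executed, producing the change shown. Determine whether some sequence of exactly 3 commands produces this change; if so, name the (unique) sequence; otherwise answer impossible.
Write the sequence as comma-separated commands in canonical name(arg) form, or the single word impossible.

key: running face(W) before move(2) would end elsewhere — order is forced
initial: x=1 y=1 heading=up
step 1 (move(2)): x=1 y=3 heading=up
step 2 (back(3)): x=1 y=0 heading=up
step 3 (face(W)): x=1 y=0 heading=left
all 512 alternatives checked — unique.

move(2), back(3), face(W)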